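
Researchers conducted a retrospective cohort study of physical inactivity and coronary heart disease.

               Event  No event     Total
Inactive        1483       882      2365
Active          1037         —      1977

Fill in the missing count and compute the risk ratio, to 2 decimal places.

The missing cell is in the unexposed row: 1977 − 1037 = 940.
So a = 1483, b = 882, c = 1037, d = 940.
RR = [a/(a+b)] / [c/(c+d)] = (1483/2365) / (1037/1977) = 0.62706/0.52453 = 1.19547

1.20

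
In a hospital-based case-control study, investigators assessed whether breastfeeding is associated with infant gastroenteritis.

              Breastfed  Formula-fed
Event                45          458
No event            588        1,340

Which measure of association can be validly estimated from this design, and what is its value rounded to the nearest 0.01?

0.22

Reading the table with exposure as columns: a = 45 (Breastfed, case), b = 588 (Breastfed, non-case), c = 458 (Formula-fed, case), d = 1340.
This is a hospital-based case-control study: participants were sampled on outcome status, so risks in the source population cannot be estimated directly — relative risk is not valid here. The odds ratio is the appropriate measure.
OR = (a·d)/(b·c) = (45 × 1340) / (588 × 458) = 60300 / 269304 = 0.22391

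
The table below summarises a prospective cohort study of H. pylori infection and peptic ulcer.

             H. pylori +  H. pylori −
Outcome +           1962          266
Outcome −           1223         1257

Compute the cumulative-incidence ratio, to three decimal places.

3.527

Reading the table with exposure as columns: a = 1962 (H. pylori +, case), b = 1223 (H. pylori +, non-case), c = 266 (H. pylori −, case), d = 1257.
Risk in exposed = 1962/3185 = 0.61601; risk in unexposed = 266/1523 = 0.17466.
RR = 0.61601 / 0.17466 = 3.52702
The risk among the exposed is 3.53 times that among the unexposed.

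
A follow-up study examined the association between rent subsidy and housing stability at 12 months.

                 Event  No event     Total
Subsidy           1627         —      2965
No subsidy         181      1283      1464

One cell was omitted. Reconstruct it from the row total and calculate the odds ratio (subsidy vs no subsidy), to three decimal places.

The missing cell is in the exposed row: 2965 − 1627 = 1338.
So a = 1627, b = 1338, c = 181, d = 1283.
OR = (a·d)/(b·c) = (1627 × 1283) / (1338 × 181) = 2087441 / 242178 = 8.61945

8.619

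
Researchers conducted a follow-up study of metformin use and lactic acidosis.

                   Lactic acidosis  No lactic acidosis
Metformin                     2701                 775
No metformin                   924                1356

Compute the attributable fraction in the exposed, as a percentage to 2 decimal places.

47.85

Cells: a = 2701, b = 775, c = 924, d = 1356.
Risk in exposed = 2701/3476 = 0.77704; risk in unexposed = 924/2280 = 0.40526.
RR = 0.77704/0.40526 = 1.91738
AR% = (RR − 1)/RR × 100 = (1.91738 − 1)/1.91738 × 100 = 47.8454%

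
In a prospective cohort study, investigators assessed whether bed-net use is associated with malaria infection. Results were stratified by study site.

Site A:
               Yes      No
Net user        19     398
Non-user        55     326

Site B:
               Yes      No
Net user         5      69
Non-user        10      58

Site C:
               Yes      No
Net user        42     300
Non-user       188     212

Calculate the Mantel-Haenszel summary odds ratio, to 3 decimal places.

0.201

OR_MH = Σ(aᵢdᵢ/nᵢ) / Σ(bᵢcᵢ/nᵢ), where nᵢ is the stratum total.
Stratum 1 (Site A): n = 798; a·d/n = 19·326/798 = 7.7619; b·c/n = 398·55/798 = 27.4311
Stratum 2 (Site B): n = 142; a·d/n = 5·58/142 = 2.0423; b·c/n = 69·10/142 = 4.8592
Stratum 3 (Site C): n = 742; a·d/n = 42·212/742 = 12.0000; b·c/n = 300·188/742 = 76.0108
OR_MH = (7.7619 + 2.0423 + 12.0000) / (27.4311 + 4.8592 + 76.0108) = 21.8042 / 108.3010 = 0.20133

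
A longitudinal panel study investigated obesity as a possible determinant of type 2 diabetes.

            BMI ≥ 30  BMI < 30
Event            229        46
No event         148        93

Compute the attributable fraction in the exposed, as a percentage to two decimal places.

45.52

Reading the table with exposure as columns: a = 229 (BMI ≥ 30, case), b = 148 (BMI ≥ 30, non-case), c = 46 (BMI < 30, case), d = 93.
Risk in exposed = 229/377 = 0.60743; risk in unexposed = 46/139 = 0.33094.
RR = 0.60743/0.33094 = 1.83549
AR% = (RR − 1)/RR × 100 = (1.83549 − 1)/1.83549 × 100 = 45.5185%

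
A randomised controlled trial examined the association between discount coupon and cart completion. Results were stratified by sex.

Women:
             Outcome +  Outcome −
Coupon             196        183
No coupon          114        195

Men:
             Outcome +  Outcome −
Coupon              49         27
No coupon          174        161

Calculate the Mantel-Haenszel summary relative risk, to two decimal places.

RR_MH = Σ(aᵢ·n₀ᵢ/nᵢ) / Σ(cᵢ·n₁ᵢ/nᵢ), with n₁ᵢ = aᵢ+bᵢ (exposed), n₀ᵢ = cᵢ+dᵢ (unexposed), nᵢ = n₁ᵢ+n₀ᵢ.
Stratum 1 (Women): n₁ = 379, n₀ = 309, n = 688; a·n₀/n = 196·309/688 = 88.0291; c·n₁/n = 114·379/688 = 62.7994
Stratum 2 (Men): n₁ = 76, n₀ = 335, n = 411; a·n₀/n = 49·335/411 = 39.9392; c·n₁/n = 174·76/411 = 32.1752
RR_MH = (88.0291 + 39.9392) / (62.7994 + 32.1752) = 127.9682 / 94.9746 = 1.34739

1.35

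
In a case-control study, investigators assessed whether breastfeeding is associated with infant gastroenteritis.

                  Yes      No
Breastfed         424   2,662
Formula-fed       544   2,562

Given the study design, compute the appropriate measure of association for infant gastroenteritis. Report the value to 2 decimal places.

0.75

Cells: a = 424, b = 2662, c = 544, d = 2562.
This is a case-control study: participants were sampled on outcome status, so risks in the source population cannot be estimated directly — relative risk is not valid here. The odds ratio is the appropriate measure.
OR = (a·d)/(b·c) = (424 × 2562) / (2662 × 544) = 1086288 / 1448128 = 0.75013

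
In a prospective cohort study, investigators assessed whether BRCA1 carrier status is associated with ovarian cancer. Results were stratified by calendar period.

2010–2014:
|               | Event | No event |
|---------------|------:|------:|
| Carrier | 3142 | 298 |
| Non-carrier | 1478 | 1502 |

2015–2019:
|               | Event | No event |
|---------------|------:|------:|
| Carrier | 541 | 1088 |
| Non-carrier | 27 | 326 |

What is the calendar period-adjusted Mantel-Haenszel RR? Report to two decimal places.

1.91

RR_MH = Σ(aᵢ·n₀ᵢ/nᵢ) / Σ(cᵢ·n₁ᵢ/nᵢ), with n₁ᵢ = aᵢ+bᵢ (exposed), n₀ᵢ = cᵢ+dᵢ (unexposed), nᵢ = n₁ᵢ+n₀ᵢ.
Stratum 1 (2010–2014): n₁ = 3440, n₀ = 2980, n = 6420; a·n₀/n = 3142·2980/6420 = 1458.4361; c·n₁/n = 1478·3440/6420 = 791.9502
Stratum 2 (2015–2019): n₁ = 1629, n₀ = 353, n = 1982; a·n₀/n = 541·353/1982 = 96.3537; c·n₁/n = 27·1629/1982 = 22.1912
RR_MH = (1458.4361 + 96.3537) / (791.9502 + 22.1912) = 1554.7898 / 814.1414 = 1.90973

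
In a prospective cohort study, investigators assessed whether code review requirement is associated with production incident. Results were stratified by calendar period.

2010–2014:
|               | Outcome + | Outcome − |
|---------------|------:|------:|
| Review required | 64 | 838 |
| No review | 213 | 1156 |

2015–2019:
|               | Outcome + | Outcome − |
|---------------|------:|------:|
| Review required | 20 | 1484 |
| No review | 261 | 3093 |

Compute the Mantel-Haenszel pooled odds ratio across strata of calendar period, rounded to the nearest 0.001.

0.286

OR_MH = Σ(aᵢdᵢ/nᵢ) / Σ(bᵢcᵢ/nᵢ), where nᵢ is the stratum total.
Stratum 1 (2010–2014): n = 2271; a·d/n = 64·1156/2271 = 32.5777; b·c/n = 838·213/2271 = 78.5971
Stratum 2 (2015–2019): n = 4858; a·d/n = 20·3093/4858 = 12.7336; b·c/n = 1484·261/4858 = 79.7291
OR_MH = (32.5777 + 12.7336) / (78.5971 + 79.7291) = 45.3114 / 158.3262 = 0.28619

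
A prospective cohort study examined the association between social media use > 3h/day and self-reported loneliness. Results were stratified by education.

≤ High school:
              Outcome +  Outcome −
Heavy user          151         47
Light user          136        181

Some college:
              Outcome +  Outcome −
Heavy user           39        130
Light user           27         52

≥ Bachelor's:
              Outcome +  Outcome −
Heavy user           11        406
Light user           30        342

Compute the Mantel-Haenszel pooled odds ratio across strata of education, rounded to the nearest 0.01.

1.57

OR_MH = Σ(aᵢdᵢ/nᵢ) / Σ(bᵢcᵢ/nᵢ), where nᵢ is the stratum total.
Stratum 1 (≤ High school): n = 515; a·d/n = 151·181/515 = 53.0699; b·c/n = 47·136/515 = 12.4117
Stratum 2 (Some college): n = 248; a·d/n = 39·52/248 = 8.1774; b·c/n = 130·27/248 = 14.1532
Stratum 3 (≥ Bachelor's): n = 789; a·d/n = 11·342/789 = 4.7681; b·c/n = 406·30/789 = 15.4373
OR_MH = (53.0699 + 8.1774 + 4.7681) / (12.4117 + 14.1532 + 15.4373) = 66.0154 / 42.0021 = 1.57171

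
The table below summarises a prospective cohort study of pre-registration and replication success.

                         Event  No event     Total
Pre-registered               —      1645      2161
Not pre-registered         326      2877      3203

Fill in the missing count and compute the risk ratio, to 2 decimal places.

2.35

The missing cell is in the exposed row: 2161 − 1645 = 516.
So a = 516, b = 1645, c = 326, d = 2877.
RR = [a/(a+b)] / [c/(c+d)] = (516/2161) / (326/3203) = 0.23878/0.10178 = 2.34603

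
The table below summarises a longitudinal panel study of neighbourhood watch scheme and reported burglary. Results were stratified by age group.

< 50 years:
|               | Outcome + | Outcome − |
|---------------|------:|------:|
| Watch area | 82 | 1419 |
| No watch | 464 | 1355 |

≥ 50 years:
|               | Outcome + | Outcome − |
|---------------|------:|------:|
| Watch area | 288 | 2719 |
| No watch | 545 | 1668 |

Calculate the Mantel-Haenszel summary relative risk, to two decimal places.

RR_MH = Σ(aᵢ·n₀ᵢ/nᵢ) / Σ(cᵢ·n₁ᵢ/nᵢ), with n₁ᵢ = aᵢ+bᵢ (exposed), n₀ᵢ = cᵢ+dᵢ (unexposed), nᵢ = n₁ᵢ+n₀ᵢ.
Stratum 1 (< 50 years): n₁ = 1501, n₀ = 1819, n = 3320; a·n₀/n = 82·1819/3320 = 44.9271; c·n₁/n = 464·1501/3320 = 209.7783
Stratum 2 (≥ 50 years): n₁ = 3007, n₀ = 2213, n = 5220; a·n₀/n = 288·2213/5220 = 122.0966; c·n₁/n = 545·3007/5220 = 313.9492
RR_MH = (44.9271 + 122.0966) / (209.7783 + 313.9492) = 167.0237 / 523.7275 = 0.31891

0.32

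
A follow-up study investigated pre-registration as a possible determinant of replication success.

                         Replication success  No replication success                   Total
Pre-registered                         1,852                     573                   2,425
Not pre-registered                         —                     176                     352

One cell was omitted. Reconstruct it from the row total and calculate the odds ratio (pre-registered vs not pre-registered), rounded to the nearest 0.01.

The missing cell is in the unexposed row: 352 − 176 = 176.
So a = 1852, b = 573, c = 176, d = 176.
OR = (a·d)/(b·c) = (1852 × 176) / (573 × 176) = 325952 / 100848 = 3.23211

3.23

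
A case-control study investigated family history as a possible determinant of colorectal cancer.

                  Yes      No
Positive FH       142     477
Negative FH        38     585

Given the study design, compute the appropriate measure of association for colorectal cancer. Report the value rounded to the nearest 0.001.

4.583

Cells: a = 142, b = 477, c = 38, d = 585.
This is a case-control study: participants were sampled on outcome status, so risks in the source population cannot be estimated directly — relative risk is not valid here. The odds ratio is the appropriate measure.
OR = (a·d)/(b·c) = (142 × 585) / (477 × 38) = 83070 / 18126 = 4.58292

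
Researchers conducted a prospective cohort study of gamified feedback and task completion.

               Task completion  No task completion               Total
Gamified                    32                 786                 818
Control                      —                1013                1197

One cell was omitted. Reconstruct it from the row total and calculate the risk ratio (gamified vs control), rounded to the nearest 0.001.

0.254

The missing cell is in the unexposed row: 1197 − 1013 = 184.
So a = 32, b = 786, c = 184, d = 1013.
RR = [a/(a+b)] / [c/(c+d)] = (32/818) / (184/1197) = 0.03912/0.15372 = 0.25449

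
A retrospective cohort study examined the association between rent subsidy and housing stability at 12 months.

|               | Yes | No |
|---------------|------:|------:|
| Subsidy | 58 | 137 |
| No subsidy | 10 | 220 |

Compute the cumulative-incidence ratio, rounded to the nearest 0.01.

Cells: a = 58, b = 137, c = 10, d = 220.
Risk in exposed = 58/195 = 0.29744; risk in unexposed = 10/230 = 0.04348.
RR = 0.29744 / 0.04348 = 6.84103
The risk among the exposed is 6.84 times that among the unexposed.

6.84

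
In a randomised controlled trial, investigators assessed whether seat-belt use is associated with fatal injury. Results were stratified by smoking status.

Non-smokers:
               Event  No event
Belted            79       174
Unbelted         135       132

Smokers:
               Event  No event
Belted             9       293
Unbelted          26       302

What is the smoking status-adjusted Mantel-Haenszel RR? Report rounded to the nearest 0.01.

0.58

RR_MH = Σ(aᵢ·n₀ᵢ/nᵢ) / Σ(cᵢ·n₁ᵢ/nᵢ), with n₁ᵢ = aᵢ+bᵢ (exposed), n₀ᵢ = cᵢ+dᵢ (unexposed), nᵢ = n₁ᵢ+n₀ᵢ.
Stratum 1 (Non-smokers): n₁ = 253, n₀ = 267, n = 520; a·n₀/n = 79·267/520 = 40.5635; c·n₁/n = 135·253/520 = 65.6827
Stratum 2 (Smokers): n₁ = 302, n₀ = 328, n = 630; a·n₀/n = 9·328/630 = 4.6857; c·n₁/n = 26·302/630 = 12.4635
RR_MH = (40.5635 + 4.6857) / (65.6827 + 12.4635) = 45.2492 / 78.1462 = 0.57903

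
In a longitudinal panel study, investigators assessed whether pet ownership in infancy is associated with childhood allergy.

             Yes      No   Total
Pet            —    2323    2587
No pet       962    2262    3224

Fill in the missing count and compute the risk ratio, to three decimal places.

The missing cell is in the exposed row: 2587 − 2323 = 264.
So a = 264, b = 2323, c = 962, d = 2262.
RR = [a/(a+b)] / [c/(c+d)] = (264/2587) / (962/3224) = 0.10205/0.29839 = 0.34200

0.342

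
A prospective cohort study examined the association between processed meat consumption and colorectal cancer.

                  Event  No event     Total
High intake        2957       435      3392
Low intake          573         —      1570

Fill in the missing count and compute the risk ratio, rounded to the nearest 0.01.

The missing cell is in the unexposed row: 1570 − 573 = 997.
So a = 2957, b = 435, c = 573, d = 997.
RR = [a/(a+b)] / [c/(c+d)] = (2957/3392) / (573/1570) = 0.87176/0.36497 = 2.38858

2.39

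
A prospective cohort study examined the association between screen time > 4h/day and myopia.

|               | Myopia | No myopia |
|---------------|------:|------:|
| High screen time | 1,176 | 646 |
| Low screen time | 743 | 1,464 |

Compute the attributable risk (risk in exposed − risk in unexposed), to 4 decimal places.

0.3088

Cells: a = 1176, b = 646, c = 743, d = 1464.
Risk in exposed = 1176/1822 = 0.645445; risk in unexposed = 743/2207 = 0.336656.
Risk difference = 0.645445 − 0.336656 = 0.308788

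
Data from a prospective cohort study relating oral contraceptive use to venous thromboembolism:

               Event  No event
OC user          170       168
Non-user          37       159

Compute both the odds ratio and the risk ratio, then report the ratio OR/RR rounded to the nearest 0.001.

Cells: a = 170, b = 168, c = 37, d = 159.
OR = (170·159)/(168·37) = 27030/6216 = 4.34846
Risk in exposed = 170/338 = 0.50296; risk in unexposed = 37/196 = 0.18878; RR = 2.66432
OR/RR = 4.34846 / 2.66432 = 1.63211
The outcome is not rare, so the OR lies further from 1 than the RR.

1.632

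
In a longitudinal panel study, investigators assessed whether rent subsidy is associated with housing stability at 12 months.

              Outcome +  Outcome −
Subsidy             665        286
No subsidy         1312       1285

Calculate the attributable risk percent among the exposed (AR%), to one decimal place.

27.8

Cells: a = 665, b = 286, c = 1312, d = 1285.
Risk in exposed = 665/951 = 0.69926; risk in unexposed = 1312/2597 = 0.50520.
RR = 0.69926/0.50520 = 1.38414
AR% = (RR − 1)/RR × 100 = (1.38414 − 1)/1.38414 × 100 = 27.7528%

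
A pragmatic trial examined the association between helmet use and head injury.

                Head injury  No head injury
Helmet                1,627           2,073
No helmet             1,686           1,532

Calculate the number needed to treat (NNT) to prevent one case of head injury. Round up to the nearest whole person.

12

Risk in treated group = 1627/3700 = 0.43973; risk in control = 1686/3218 = 0.52393.
Absolute risk reduction = 0.52393 − 0.43973 = 0.08420
NNT = 1 / ARR = 1 / 0.08420 = 11.877 → round up → 12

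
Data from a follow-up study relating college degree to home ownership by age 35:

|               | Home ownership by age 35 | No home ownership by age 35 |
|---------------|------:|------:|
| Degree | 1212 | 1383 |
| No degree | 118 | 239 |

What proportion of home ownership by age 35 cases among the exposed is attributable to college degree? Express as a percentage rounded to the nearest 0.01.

29.23

Cells: a = 1212, b = 1383, c = 118, d = 239.
Risk in exposed = 1212/2595 = 0.46705; risk in unexposed = 118/357 = 0.33053.
RR = 0.46705/0.33053 = 1.41303
AR% = (RR − 1)/RR × 100 = (1.41303 − 1)/1.41303 × 100 = 29.2301%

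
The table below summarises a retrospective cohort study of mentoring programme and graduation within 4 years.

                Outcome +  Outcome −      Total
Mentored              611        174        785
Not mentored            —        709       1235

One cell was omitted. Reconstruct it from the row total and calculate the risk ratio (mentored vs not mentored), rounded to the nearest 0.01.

The missing cell is in the unexposed row: 1235 − 709 = 526.
So a = 611, b = 174, c = 526, d = 709.
RR = [a/(a+b)] / [c/(c+d)] = (611/785) / (526/1235) = 0.77834/0.42591 = 1.82748

1.83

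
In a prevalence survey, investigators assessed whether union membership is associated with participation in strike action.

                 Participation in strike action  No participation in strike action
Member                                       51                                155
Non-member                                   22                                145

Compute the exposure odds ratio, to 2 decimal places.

Cells: a = 51, b = 155, c = 22, d = 145.
OR = (a·d)/(b·c) = (51 × 145) / (155 × 22) = 7395 / 3410 = 2.16862
The odds of participation in strike action are about 2.17 times as high in the member group.

2.17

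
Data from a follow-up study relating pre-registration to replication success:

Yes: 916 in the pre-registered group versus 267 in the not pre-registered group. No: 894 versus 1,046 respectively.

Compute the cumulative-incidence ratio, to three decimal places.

2.489

From the description: a = 916, b = 894, c = 267, d = 1046.
Risk in exposed = 916/1810 = 0.50608; risk in unexposed = 267/1313 = 0.20335.
RR = 0.50608 / 0.20335 = 2.48869
The risk among the exposed is 2.49 times that among the unexposed.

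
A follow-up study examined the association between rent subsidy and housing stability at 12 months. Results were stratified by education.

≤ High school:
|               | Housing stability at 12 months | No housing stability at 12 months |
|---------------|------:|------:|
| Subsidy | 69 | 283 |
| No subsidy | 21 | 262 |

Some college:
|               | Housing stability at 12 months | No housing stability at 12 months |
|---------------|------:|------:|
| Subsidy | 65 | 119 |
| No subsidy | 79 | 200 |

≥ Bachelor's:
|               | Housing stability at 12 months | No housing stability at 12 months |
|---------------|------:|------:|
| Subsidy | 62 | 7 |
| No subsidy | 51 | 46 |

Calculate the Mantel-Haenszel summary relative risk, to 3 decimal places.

1.653

RR_MH = Σ(aᵢ·n₀ᵢ/nᵢ) / Σ(cᵢ·n₁ᵢ/nᵢ), with n₁ᵢ = aᵢ+bᵢ (exposed), n₀ᵢ = cᵢ+dᵢ (unexposed), nᵢ = n₁ᵢ+n₀ᵢ.
Stratum 1 (≤ High school): n₁ = 352, n₀ = 283, n = 635; a·n₀/n = 69·283/635 = 30.7512; c·n₁/n = 21·352/635 = 11.6409
Stratum 2 (Some college): n₁ = 184, n₀ = 279, n = 463; a·n₀/n = 65·279/463 = 39.1685; c·n₁/n = 79·184/463 = 31.3952
Stratum 3 (≥ Bachelor's): n₁ = 69, n₀ = 97, n = 166; a·n₀/n = 62·97/166 = 36.2289; c·n₁/n = 51·69/166 = 21.1988
RR_MH = (30.7512 + 39.1685 + 36.2289) / (11.6409 + 31.3952 + 21.1988) = 106.1486 / 64.2350 = 1.65250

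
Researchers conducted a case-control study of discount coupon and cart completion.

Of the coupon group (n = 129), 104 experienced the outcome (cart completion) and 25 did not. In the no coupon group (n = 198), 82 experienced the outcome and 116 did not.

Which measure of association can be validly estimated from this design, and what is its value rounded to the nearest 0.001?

5.885

From the description: a = 104, b = 25, c = 82, d = 116.
This is a case-control study: participants were sampled on outcome status, so risks in the source population cannot be estimated directly — relative risk is not valid here. The odds ratio is the appropriate measure.
OR = (a·d)/(b·c) = (104 × 116) / (25 × 82) = 12064 / 2050 = 5.88488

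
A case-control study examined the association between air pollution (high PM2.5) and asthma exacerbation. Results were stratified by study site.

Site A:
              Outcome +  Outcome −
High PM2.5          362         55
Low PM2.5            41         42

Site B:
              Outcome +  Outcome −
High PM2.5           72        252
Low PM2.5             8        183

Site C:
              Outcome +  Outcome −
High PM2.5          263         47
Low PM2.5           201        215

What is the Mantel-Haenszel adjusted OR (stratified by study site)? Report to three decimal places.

OR_MH = Σ(aᵢdᵢ/nᵢ) / Σ(bᵢcᵢ/nᵢ), where nᵢ is the stratum total.
Stratum 1 (Site A): n = 500; a·d/n = 362·42/500 = 30.4080; b·c/n = 55·41/500 = 4.5100
Stratum 2 (Site B): n = 515; a·d/n = 72·183/515 = 25.5845; b·c/n = 252·8/515 = 3.9146
Stratum 3 (Site C): n = 726; a·d/n = 263·215/726 = 77.8857; b·c/n = 47·201/726 = 13.0124
OR_MH = (30.4080 + 25.5845 + 77.8857) / (4.5100 + 3.9146 + 13.0124) = 133.8781 / 21.4370 = 6.24520

6.245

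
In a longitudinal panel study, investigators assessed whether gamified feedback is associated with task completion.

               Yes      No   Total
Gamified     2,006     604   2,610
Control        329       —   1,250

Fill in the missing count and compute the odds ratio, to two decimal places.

9.30

The missing cell is in the unexposed row: 1250 − 329 = 921.
So a = 2006, b = 604, c = 329, d = 921.
OR = (a·d)/(b·c) = (2006 × 921) / (604 × 329) = 1847526 / 198716 = 9.29732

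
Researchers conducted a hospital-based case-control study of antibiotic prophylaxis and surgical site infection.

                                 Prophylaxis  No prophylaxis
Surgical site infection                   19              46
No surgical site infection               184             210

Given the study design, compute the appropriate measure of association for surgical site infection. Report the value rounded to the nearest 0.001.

Reading the table with exposure as columns: a = 19 (Prophylaxis, case), b = 184 (Prophylaxis, non-case), c = 46 (No prophylaxis, case), d = 210.
This is a hospital-based case-control study: participants were sampled on outcome status, so risks in the source population cannot be estimated directly — relative risk is not valid here. The odds ratio is the appropriate measure.
OR = (a·d)/(b·c) = (19 × 210) / (184 × 46) = 3990 / 8464 = 0.47141

0.471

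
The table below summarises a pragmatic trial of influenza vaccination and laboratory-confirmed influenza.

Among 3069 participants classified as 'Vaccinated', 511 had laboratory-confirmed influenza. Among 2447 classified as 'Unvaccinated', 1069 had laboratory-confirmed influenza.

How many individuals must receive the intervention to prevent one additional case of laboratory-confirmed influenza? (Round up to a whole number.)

4

Risk in treated group = 511/3069 = 0.16650; risk in control = 1069/2447 = 0.43686.
Absolute risk reduction = 0.43686 − 0.16650 = 0.27036
NNT = 1 / ARR = 1 / 0.27036 = 3.699 → round up → 4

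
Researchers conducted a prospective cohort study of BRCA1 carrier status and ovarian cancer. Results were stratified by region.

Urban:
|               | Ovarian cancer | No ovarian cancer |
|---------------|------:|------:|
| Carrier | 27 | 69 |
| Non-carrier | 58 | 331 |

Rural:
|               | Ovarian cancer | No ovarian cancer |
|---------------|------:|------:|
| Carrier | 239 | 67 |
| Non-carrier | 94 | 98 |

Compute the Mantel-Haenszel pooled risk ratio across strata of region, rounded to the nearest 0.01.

RR_MH = Σ(aᵢ·n₀ᵢ/nᵢ) / Σ(cᵢ·n₁ᵢ/nᵢ), with n₁ᵢ = aᵢ+bᵢ (exposed), n₀ᵢ = cᵢ+dᵢ (unexposed), nᵢ = n₁ᵢ+n₀ᵢ.
Stratum 1 (Urban): n₁ = 96, n₀ = 389, n = 485; a·n₀/n = 27·389/485 = 21.6557; c·n₁/n = 58·96/485 = 11.4804
Stratum 2 (Rural): n₁ = 306, n₀ = 192, n = 498; a·n₀/n = 239·192/498 = 92.1446; c·n₁/n = 94·306/498 = 57.7590
RR_MH = (21.6557 + 92.1446) / (11.4804 + 57.7590) = 113.8002 / 69.2394 = 1.64358

1.64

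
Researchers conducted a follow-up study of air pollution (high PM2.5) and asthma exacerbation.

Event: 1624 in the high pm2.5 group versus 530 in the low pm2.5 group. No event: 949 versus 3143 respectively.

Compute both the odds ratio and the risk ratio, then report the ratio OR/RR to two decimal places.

From the description: a = 1624, b = 949, c = 530, d = 3143.
OR = (1624·3143)/(949·530) = 5104232/502970 = 10.14818
Risk in exposed = 1624/2573 = 0.63117; risk in unexposed = 530/3673 = 0.14430; RR = 4.37413
OR/RR = 10.14818 / 4.37413 = 2.32005
The outcome is not rare, so the OR lies further from 1 than the RR.

2.32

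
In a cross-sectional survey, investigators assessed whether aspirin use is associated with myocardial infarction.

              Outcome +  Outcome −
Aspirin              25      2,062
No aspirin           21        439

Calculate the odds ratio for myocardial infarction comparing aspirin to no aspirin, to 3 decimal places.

0.253

Cells: a = 25, b = 2062, c = 21, d = 439.
OR = (a·d)/(b·c) = (25 × 439) / (2062 × 21) = 10975 / 43302 = 0.25345
Exposure is associated with lower odds of myocardial infarction (OR = 0.25 < 1).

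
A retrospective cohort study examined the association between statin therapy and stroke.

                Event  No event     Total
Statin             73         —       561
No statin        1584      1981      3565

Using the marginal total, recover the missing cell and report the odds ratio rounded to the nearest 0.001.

0.187

The missing cell is in the exposed row: 561 − 73 = 488.
So a = 73, b = 488, c = 1584, d = 1981.
OR = (a·d)/(b·c) = (73 × 1981) / (488 × 1584) = 144613 / 772992 = 0.18708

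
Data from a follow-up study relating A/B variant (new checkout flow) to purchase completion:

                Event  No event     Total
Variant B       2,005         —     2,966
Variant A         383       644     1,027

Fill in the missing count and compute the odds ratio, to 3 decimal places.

3.508

The missing cell is in the exposed row: 2966 − 2005 = 961.
So a = 2005, b = 961, c = 383, d = 644.
OR = (a·d)/(b·c) = (2005 × 644) / (961 × 383) = 1291220 / 368063 = 3.50815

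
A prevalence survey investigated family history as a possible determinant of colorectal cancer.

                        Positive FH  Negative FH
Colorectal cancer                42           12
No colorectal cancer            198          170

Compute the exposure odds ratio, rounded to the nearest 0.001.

3.005

Reading the table with exposure as columns: a = 42 (Positive FH, case), b = 198 (Positive FH, non-case), c = 12 (Negative FH, case), d = 170.
OR = (a·d)/(b·c) = (42 × 170) / (198 × 12) = 7140 / 2376 = 3.00505
The odds of colorectal cancer are about 3.01 times as high in the positive fh group.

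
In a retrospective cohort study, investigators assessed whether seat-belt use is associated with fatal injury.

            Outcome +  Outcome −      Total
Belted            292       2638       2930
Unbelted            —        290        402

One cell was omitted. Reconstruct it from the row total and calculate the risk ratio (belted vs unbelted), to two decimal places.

0.36

The missing cell is in the unexposed row: 402 − 290 = 112.
So a = 292, b = 2638, c = 112, d = 290.
RR = [a/(a+b)] / [c/(c+d)] = (292/2930) / (112/402) = 0.09966/0.27861 = 0.35770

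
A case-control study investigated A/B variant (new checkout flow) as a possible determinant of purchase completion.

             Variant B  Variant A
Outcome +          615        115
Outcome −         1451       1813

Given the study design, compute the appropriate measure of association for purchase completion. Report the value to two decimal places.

Reading the table with exposure as columns: a = 615 (Variant B, case), b = 1451 (Variant B, non-case), c = 115 (Variant A, case), d = 1813.
This is a case-control study: participants were sampled on outcome status, so risks in the source population cannot be estimated directly — relative risk is not valid here. The odds ratio is the appropriate measure.
OR = (a·d)/(b·c) = (615 × 1813) / (1451 × 115) = 1114995 / 166865 = 6.68202

6.68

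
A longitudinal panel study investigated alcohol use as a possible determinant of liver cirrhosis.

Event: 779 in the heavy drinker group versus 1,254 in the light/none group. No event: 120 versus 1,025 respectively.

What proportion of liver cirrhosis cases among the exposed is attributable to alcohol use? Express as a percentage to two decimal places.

From the description: a = 779, b = 120, c = 1254, d = 1025.
Risk in exposed = 779/899 = 0.86652; risk in unexposed = 1254/2279 = 0.55024.
RR = 0.86652/0.55024 = 1.57480
AR% = (RR − 1)/RR × 100 = (1.57480 − 1)/1.57480 × 100 = 36.4997%

36.50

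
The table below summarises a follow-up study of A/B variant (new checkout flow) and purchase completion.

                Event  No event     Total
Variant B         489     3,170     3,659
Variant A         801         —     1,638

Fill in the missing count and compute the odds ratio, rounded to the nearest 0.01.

0.16

The missing cell is in the unexposed row: 1638 − 801 = 837.
So a = 489, b = 3170, c = 801, d = 837.
OR = (a·d)/(b·c) = (489 × 837) / (3170 × 801) = 409293 / 2539170 = 0.16119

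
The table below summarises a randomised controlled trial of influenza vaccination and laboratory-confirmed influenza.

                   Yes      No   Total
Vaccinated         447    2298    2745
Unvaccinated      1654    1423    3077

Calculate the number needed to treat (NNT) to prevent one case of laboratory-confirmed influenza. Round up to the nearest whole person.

Risk in treated group = 447/2745 = 0.16284; risk in control = 1654/3077 = 0.53754.
Absolute risk reduction = 0.53754 − 0.16284 = 0.37470
NNT = 1 / ARR = 1 / 0.37470 = 2.669 → round up → 3

3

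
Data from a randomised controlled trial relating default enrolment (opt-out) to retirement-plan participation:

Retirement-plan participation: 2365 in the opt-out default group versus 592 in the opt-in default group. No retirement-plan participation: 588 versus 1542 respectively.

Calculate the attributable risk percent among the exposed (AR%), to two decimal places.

65.36

From the description: a = 2365, b = 588, c = 592, d = 1542.
Risk in exposed = 2365/2953 = 0.80088; risk in unexposed = 592/2134 = 0.27741.
RR = 0.80088/0.27741 = 2.88696
AR% = (RR − 1)/RR × 100 = (2.88696 − 1)/2.88696 × 100 = 65.3615%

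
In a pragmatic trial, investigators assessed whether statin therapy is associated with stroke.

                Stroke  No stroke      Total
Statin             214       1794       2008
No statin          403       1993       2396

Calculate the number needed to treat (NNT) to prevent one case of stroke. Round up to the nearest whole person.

Risk in treated group = 214/2008 = 0.10657; risk in control = 403/2396 = 0.16820.
Absolute risk reduction = 0.16820 − 0.10657 = 0.06162
NNT = 1 / ARR = 1 / 0.06162 = 16.228 → round up → 17

17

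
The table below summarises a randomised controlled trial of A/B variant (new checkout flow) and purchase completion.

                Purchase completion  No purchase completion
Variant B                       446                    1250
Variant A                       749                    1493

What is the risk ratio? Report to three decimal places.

Cells: a = 446, b = 1250, c = 749, d = 1493.
Risk in exposed = 446/1696 = 0.26297; risk in unexposed = 749/2242 = 0.33408.
RR = 0.26297 / 0.33408 = 0.78716
The risk is 21% lower among the exposed than among the unexposed.

0.787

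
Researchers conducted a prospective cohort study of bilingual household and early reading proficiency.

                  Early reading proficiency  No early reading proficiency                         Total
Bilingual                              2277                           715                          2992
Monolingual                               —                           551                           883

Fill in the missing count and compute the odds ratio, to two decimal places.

The missing cell is in the unexposed row: 883 − 551 = 332.
So a = 2277, b = 715, c = 332, d = 551.
OR = (a·d)/(b·c) = (2277 × 551) / (715 × 332) = 1254627 / 237380 = 5.28531

5.29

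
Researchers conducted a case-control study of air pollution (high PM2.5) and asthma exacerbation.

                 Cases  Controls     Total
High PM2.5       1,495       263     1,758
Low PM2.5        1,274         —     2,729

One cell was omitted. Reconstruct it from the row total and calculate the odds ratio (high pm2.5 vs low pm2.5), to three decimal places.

The missing cell is in the unexposed row: 2729 − 1274 = 1455.
So a = 1495, b = 263, c = 1274, d = 1455.
OR = (a·d)/(b·c) = (1495 × 1455) / (263 × 1274) = 2175225 / 335062 = 6.49201

6.492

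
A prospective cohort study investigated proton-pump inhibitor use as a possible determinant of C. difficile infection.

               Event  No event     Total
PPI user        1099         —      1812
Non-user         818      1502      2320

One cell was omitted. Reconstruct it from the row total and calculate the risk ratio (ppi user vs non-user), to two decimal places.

The missing cell is in the exposed row: 1812 − 1099 = 713.
So a = 1099, b = 713, c = 818, d = 1502.
RR = [a/(a+b)] / [c/(c+d)] = (1099/1812) / (818/2320) = 0.60651/0.35259 = 1.72018

1.72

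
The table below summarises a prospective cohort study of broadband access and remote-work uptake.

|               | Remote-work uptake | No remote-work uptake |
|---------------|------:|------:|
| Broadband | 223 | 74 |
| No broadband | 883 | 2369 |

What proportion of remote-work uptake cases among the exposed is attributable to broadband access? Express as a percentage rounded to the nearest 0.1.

Cells: a = 223, b = 74, c = 883, d = 2369.
Risk in exposed = 223/297 = 0.75084; risk in unexposed = 883/3252 = 0.27153.
RR = 0.75084/0.27153 = 2.76527
AR% = (RR − 1)/RR × 100 = (2.76527 − 1)/2.76527 × 100 = 63.8372%

63.8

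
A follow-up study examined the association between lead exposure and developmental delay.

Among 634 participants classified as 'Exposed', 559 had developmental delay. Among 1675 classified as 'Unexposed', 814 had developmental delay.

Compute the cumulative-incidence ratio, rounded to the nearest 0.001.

1.814

From the description: a = 559, b = 75, c = 814, d = 861.
Risk in exposed = 559/634 = 0.88170; risk in unexposed = 814/1675 = 0.48597.
RR = 0.88170 / 0.48597 = 1.81432
The risk among the exposed is 1.81 times that among the unexposed.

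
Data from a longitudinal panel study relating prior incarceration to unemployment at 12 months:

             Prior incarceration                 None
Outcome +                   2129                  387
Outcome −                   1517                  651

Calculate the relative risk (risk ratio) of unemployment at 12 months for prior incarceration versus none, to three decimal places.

Reading the table with exposure as columns: a = 2129 (Prior incarceration, case), b = 1517 (Prior incarceration, non-case), c = 387 (None, case), d = 651.
Risk in exposed = 2129/3646 = 0.58393; risk in unexposed = 387/1038 = 0.37283.
RR = 0.58393 / 0.37283 = 1.56619
The risk among the exposed is 1.57 times that among the unexposed.

1.566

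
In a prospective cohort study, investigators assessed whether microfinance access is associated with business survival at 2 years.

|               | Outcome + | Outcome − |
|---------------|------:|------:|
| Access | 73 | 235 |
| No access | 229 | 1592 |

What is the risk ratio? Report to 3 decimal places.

Cells: a = 73, b = 235, c = 229, d = 1592.
Risk in exposed = 73/308 = 0.23701; risk in unexposed = 229/1821 = 0.12576.
RR = 0.23701 / 0.12576 = 1.88472
The risk among the exposed is 1.88 times that among the unexposed.

1.885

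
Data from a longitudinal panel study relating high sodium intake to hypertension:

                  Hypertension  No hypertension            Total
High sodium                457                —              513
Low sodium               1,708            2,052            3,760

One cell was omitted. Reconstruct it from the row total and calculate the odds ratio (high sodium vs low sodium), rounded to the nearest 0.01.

9.80

The missing cell is in the exposed row: 513 − 457 = 56.
So a = 457, b = 56, c = 1708, d = 2052.
OR = (a·d)/(b·c) = (457 × 2052) / (56 × 1708) = 937764 / 95648 = 9.80432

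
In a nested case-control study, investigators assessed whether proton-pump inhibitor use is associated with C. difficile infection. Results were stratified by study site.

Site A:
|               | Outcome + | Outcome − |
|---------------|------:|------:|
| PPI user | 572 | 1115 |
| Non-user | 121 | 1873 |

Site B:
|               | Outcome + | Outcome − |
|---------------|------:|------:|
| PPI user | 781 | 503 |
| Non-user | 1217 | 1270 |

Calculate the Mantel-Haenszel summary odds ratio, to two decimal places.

2.78

OR_MH = Σ(aᵢdᵢ/nᵢ) / Σ(bᵢcᵢ/nᵢ), where nᵢ is the stratum total.
Stratum 1 (Site A): n = 3681; a·d/n = 572·1873/3681 = 291.0503; b·c/n = 1115·121/3681 = 36.6517
Stratum 2 (Site B): n = 3771; a·d/n = 781·1270/3771 = 263.0257; b·c/n = 503·1217/3771 = 162.3312
OR_MH = (291.0503 + 263.0257) / (36.6517 + 162.3312) = 554.0760 / 198.9829 = 2.78454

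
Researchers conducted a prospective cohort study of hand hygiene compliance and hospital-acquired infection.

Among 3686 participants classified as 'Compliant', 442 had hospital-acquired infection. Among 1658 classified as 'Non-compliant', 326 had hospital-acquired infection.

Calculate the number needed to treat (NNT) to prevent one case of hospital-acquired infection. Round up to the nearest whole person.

Risk in treated group = 442/3686 = 0.11991; risk in control = 326/1658 = 0.19662.
Absolute risk reduction = 0.19662 − 0.11991 = 0.07671
NNT = 1 / ARR = 1 / 0.07671 = 13.036 → round up → 14

14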